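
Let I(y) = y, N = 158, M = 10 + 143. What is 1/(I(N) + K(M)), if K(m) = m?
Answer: 1/311 ≈ 0.0032154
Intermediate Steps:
M = 153
1/(I(N) + K(M)) = 1/(158 + 153) = 1/311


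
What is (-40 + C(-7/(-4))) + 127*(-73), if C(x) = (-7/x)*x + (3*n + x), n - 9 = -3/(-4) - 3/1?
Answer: -9296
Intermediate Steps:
n = 27/4 (n = 9 + (-3/(-4) - 3/1) = 9 + (-3*(-¼) - 3*1) = 9 + (¾ - 3) = 9 - 9/4 = 27/4 ≈ 6.7500)
C(x) = 53/4 + x (C(x) = (-7/x)*x + (3*(27/4) + x) = -7 + (81/4 + x) = 53/4 + x)
(-40 + C(-7/(-4))) + 127*(-73) = (-40 + (53/4 - 7/(-4))) + 127*(-73) = (-40 + (53/4 - 7*(-¼))) - 9271 = (-40 + (53/4 + 7/4)) - 9271 = (-40 + 15) - 9271 = -25 - 9271 = -9296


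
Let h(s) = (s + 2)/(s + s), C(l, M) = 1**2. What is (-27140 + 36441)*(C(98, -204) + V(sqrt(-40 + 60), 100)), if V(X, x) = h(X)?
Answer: 27903/2 + 9301*sqrt(5)/10 ≈ 16031.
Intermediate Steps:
C(l, M) = 1
h(s) = (2 + s)/(2*s) (h(s) = (2 + s)/((2*s)) = (2 + s)*(1/(2*s)) = (2 + s)/(2*s))
V(X, x) = (2 + X)/(2*X)
(-27140 + 36441)*(C(98, -204) + V(sqrt(-40 + 60), 100)) = (-27140 + 36441)*(1 + (2 + sqrt(-40 + 60))/(2*(sqrt(-40 + 60)))) = 9301*(1 + (2 + sqrt(20))/(2*(sqrt(20)))) = 9301*(1 + (2 + 2*sqrt(5))/(2*((2*sqrt(5))))) = 9301*(1 + (sqrt(5)/10)*(2 + 2*sqrt(5))/2) = 9301*(1 + sqrt(5)*(2 + 2*sqrt(5))/20) = 9301 + 9301*sqrt(5)*(2 + 2*sqrt(5))/20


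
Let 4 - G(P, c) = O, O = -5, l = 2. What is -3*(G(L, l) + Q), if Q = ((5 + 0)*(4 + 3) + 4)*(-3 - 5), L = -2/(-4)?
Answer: 909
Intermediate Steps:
L = ½ (L = -2*(-¼) = ½ ≈ 0.50000)
G(P, c) = 9 (G(P, c) = 4 - 1*(-5) = 4 + 5 = 9)
Q = -312 (Q = (5*7 + 4)*(-8) = (35 + 4)*(-8) = 39*(-8) = -312)
-3*(G(L, l) + Q) = -3*(9 - 312) = -3*(-303) = 909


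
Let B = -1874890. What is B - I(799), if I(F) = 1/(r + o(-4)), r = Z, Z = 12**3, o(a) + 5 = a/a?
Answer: -3232310361/1724 ≈ -1.8749e+6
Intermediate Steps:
o(a) = -4 (o(a) = -5 + a/a = -5 + 1 = -4)
Z = 1728
r = 1728
I(F) = 1/1724 (I(F) = 1/(1728 - 4) = 1/1724)
B - I(799) = -1874890 - 1*1/1724 = -1874890 - 1/1724 = -3232310361/1724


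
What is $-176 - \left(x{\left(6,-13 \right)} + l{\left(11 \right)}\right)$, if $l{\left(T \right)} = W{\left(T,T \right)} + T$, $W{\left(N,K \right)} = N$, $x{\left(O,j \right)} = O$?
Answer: $-204$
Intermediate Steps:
$l{\left(T \right)} = 2 T$ ($l{\left(T \right)} = T + T = 2 T$)
$-176 - \left(x{\left(6,-13 \right)} + l{\left(11 \right)}\right) = -176 - \left(6 + 2 \cdot 11\right) = -176 - \left(6 + 22\right) = -176 - 28 = -204$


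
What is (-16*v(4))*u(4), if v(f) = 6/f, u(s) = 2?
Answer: -48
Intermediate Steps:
(-16*v(4))*u(4) = -96/4*2 = -16*3/2*2 = -24*2 = -48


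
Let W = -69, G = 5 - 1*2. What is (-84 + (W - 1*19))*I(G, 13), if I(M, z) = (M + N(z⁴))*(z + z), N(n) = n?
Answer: -127738208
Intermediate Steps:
G = 3 (G = 5 - 2 = 3)
I(M, z) = 2*z*(M + z⁴) (I(M, z) = (M + z⁴)*(z + z) = (M + z⁴)*(2*z) = 2*z*(M + z⁴))
(-84 + (W - 1*19))*I(G, 13) = (-84 + (-69 - 1*19))*(2*13*(3 + 13⁴)) = (-84 + (-69 - 19))*(2*13*(3 + 28561)) = (-84 - 88)*(2*13*28564) = -172*742664 = -127738208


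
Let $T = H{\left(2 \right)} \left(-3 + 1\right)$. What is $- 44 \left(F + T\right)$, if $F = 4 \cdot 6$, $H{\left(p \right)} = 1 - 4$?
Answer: $-1320$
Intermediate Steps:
$H{\left(p \right)} = -3$ ($H{\left(p \right)} = 1 - 4 = -3$)
$F = 24$
$T = 6$ ($T = - 3 \left(-3 + 1\right) = \left(-3\right) \left(-2\right) = 6$)
$- 44 \left(F + T\right) = - 44 \left(24 + 6\right) = \left(-44\right) 30 = -1320$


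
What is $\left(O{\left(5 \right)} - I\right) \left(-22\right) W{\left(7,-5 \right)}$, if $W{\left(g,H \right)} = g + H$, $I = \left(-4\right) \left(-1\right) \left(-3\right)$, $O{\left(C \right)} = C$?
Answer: $-748$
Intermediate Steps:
$I = -12$ ($I = 4 \left(-3\right) = -12$)
$W{\left(g,H \right)} = H + g$
$\left(O{\left(5 \right)} - I\right) \left(-22\right) W{\left(7,-5 \right)} = \left(5 - -12\right) \left(-22\right) \left(-5 + 7\right) = \left(5 + 12\right) \left(-22\right) 2 = 17 \left(-22\right) 2 = \left(-374\right) 2 = -748$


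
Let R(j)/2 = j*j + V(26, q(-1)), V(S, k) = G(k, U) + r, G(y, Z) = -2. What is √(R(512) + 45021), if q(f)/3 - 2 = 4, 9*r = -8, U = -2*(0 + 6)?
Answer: √5123729/3 ≈ 754.52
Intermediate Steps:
U = -12 (U = -2*6 = -12)
r = -8/9 (r = (⅑)*(-8) = -8/9 ≈ -0.88889)
q(f) = 18 (q(f) = 6 + 3*4 = 6 + 12 = 18)
V(S, k) = -26/9 (V(S, k) = -2 - 8/9 = -26/9)
R(j) = -52/9 + 2*j² (R(j) = 2*(j*j - 26/9) = 2*(j² - 26/9) = 2*(-26/9 + j²) = -52/9 + 2*j²)
√(R(512) + 45021) = √((-52/9 + 2*512²) + 45021) = √((-52/9 + 2*262144) + 45021) = √((-52/9 + 524288) + 45021) = √(4718540/9 + 45021) = √(5123729/9) = √5123729/3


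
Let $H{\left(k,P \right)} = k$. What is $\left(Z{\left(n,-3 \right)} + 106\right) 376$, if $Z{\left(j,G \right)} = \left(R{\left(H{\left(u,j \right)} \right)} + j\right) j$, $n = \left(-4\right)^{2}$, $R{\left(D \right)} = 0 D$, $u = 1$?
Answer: $136112$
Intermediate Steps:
$R{\left(D \right)} = 0$
$n = 16$
$Z{\left(j,G \right)} = j^{2}$ ($Z{\left(j,G \right)} = \left(0 + j\right) j = j j = j^{2}$)
$\left(Z{\left(n,-3 \right)} + 106\right) 376 = \left(16^{2} + 106\right) 376 = \left(256 + 106\right) 376 = 362 \cdot 376 = 136112$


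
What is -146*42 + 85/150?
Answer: -183943/30 ≈ -6131.4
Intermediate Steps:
-146*42 + 85/150 = -6132 + 85*(1/150) = -6132 + 17/30 = -183943/30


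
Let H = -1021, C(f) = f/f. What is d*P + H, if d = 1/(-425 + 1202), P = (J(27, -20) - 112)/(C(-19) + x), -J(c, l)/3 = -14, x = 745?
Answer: -42272468/41403 ≈ -1021.0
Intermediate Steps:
C(f) = 1
J(c, l) = 42 (J(c, l) = -3*(-14) = 42)
P = -35/373 (P = (42 - 112)/(1 + 745) = -70/746 = -70*1/746 = -35/373 ≈ -0.093834)
d = 1/777 ≈ 0.0012870
d*P + H = (1/777)*(-35/373) - 1021 = -5/41403 - 1021 = -42272468/41403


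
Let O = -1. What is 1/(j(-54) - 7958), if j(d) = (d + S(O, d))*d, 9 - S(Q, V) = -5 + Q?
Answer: -1/5852 ≈ -0.00017088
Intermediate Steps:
S(Q, V) = 14 - Q (S(Q, V) = 9 - (-5 + Q) = 9 + (5 - Q) = 14 - Q)
j(d) = d*(15 + d) (j(d) = (d + (14 - 1*(-1)))*d = (d + (14 + 1))*d = (d + 15)*d = (15 + d)*d = d*(15 + d))
1/(j(-54) - 7958) = 1/(-54*(15 - 54) - 7958) = 1/(-54*(-39) - 7958) = 1/(2106 - 7958) = 1/(-5852) = -1/5852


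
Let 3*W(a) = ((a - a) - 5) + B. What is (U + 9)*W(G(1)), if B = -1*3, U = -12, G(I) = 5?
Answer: 8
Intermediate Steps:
B = -3
W(a) = -8/3 (W(a) = (((a - a) - 5) - 3)/3 = ((0 - 5) - 3)/3 = (-5 - 3)/3 = (⅓)*(-8) = -8/3)
(U + 9)*W(G(1)) = (-12 + 9)*(-8/3) = -3*(-8/3) = 8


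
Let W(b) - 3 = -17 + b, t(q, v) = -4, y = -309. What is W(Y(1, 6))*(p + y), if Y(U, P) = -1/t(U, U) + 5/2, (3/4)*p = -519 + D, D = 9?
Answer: 44505/4 ≈ 11126.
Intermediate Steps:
p = -680 (p = 4*(-519 + 9)/3 = (4/3)*(-510) = -680)
Y(U, P) = 11/4 (Y(U, P) = -1/(-4) + 5/2 = -1*(-¼) + 5*(½) = ¼ + 5/2 = 11/4)
W(b) = -14 + b (W(b) = 3 + (-17 + b) = -14 + b)
W(Y(1, 6))*(p + y) = (-14 + 11/4)*(-680 - 309) = -45/4*(-989) = 44505/4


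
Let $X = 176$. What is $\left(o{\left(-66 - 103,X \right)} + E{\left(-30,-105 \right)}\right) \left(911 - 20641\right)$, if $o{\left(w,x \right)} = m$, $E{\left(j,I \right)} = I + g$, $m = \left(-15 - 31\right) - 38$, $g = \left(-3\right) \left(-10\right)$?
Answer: $3137070$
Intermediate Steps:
$g = 30$
$m = -84$ ($m = -46 - 38 = -84$)
$E{\left(j,I \right)} = 30 + I$ ($E{\left(j,I \right)} = I + 30 = 30 + I$)
$o{\left(w,x \right)} = -84$
$\left(o{\left(-66 - 103,X \right)} + E{\left(-30,-105 \right)}\right) \left(911 - 20641\right) = \left(-84 + \left(30 - 105\right)\right) \left(911 - 20641\right) = \left(-84 - 75\right) \left(-19730\right) = \left(-159\right) \left(-19730\right) = 3137070$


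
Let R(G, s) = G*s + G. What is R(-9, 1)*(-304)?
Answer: 5472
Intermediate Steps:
R(G, s) = G + G*s
R(-9, 1)*(-304) = -9*(1 + 1)*(-304) = -9*2*(-304) = -18*(-304) = 5472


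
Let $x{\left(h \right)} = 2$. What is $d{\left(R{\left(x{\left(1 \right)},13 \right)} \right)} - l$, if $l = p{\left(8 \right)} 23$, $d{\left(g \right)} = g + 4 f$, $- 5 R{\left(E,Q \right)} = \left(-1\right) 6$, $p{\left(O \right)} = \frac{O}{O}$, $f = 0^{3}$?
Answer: $- \frac{109}{5} \approx -21.8$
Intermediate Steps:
$f = 0$
$p{\left(O \right)} = 1$
$R{\left(E,Q \right)} = \frac{6}{5}$ ($R{\left(E,Q \right)} = - \frac{\left(-1\right) 6}{5} = \left(- \frac{1}{5}\right) \left(-6\right) = \frac{6}{5}$)
$d{\left(g \right)} = g$ ($d{\left(g \right)} = g + 4 \cdot 0 = g + 0 = g$)
$l = 23$ ($l = 1 \cdot 23 = 23$)
$d{\left(R{\left(x{\left(1 \right)},13 \right)} \right)} - l = \frac{6}{5} - 23 = - \frac{109}{5}$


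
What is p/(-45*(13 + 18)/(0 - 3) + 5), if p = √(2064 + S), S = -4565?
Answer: I*√2501/470 ≈ 0.1064*I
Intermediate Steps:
p = I*√2501 (p = √(2064 - 4565) = √(-2501) = I*√2501 ≈ 50.01*I)
p/(-45*(13 + 18)/(0 - 3) + 5) = (I*√2501)/(-45*(13 + 18)/(0 - 3) + 5) = (I*√2501)/(-1395/(-3) + 5) = (I*√2501)/(-1395*(-1)/3 + 5) = (I*√2501)/(-45*(-31/3) + 5) = (I*√2501)/(465 + 5) = (I*√2501)/470 = (I*√2501)*(1/470) = I*√2501/470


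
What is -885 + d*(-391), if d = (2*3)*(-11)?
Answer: 24921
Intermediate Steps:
d = -66 (d = 6*(-11) = -66)
-885 + d*(-391) = -885 - 66*(-391) = -885 + 25806 = 24921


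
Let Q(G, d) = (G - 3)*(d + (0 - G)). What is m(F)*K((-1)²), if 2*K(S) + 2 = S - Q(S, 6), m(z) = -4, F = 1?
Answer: -18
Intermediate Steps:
Q(G, d) = (-3 + G)*(d - G)
K(S) = 8 + S²/2 - 4*S (K(S) = -1 + (S - (-S² - 3*6 + 3*S + S*6))/2 = -1 + (S - (-S² - 18 + 3*S + 6*S))/2 = -1 + (S - (-18 - S² + 9*S))/2 = -1 + (S + (18 + S² - 9*S))/2 = -1 + (18 + S² - 8*S)/2 = -1 + (9 + S²/2 - 4*S) = 8 + S²/2 - 4*S)
m(F)*K((-1)²) = -4*(8 + ((-1)²)²/2 - 4*(-1)²) = -4*(8 + (½)*1² - 4*1) = -4*(8 + (½)*1 - 4) = -4*(8 + ½ - 4) = -4*9/2 = -18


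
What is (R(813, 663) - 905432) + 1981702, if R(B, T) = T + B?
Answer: 1077746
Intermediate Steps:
R(B, T) = B + T
(R(813, 663) - 905432) + 1981702 = ((813 + 663) - 905432) + 1981702 = (1476 - 905432) + 1981702 = -903956 + 1981702 = 1077746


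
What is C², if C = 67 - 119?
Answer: 2704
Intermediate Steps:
C = -52
C² = (-52)² = 2704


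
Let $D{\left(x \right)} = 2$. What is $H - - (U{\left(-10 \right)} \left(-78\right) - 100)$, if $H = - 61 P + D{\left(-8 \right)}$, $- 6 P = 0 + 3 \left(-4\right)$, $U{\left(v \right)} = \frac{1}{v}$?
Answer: $- \frac{1061}{5} \approx -212.2$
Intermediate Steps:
$P = 2$ ($P = - \frac{0 + 3 \left(-4\right)}{6} = - \frac{0 - 12}{6} = \left(- \frac{1}{6}\right) \left(-12\right) = 2$)
$H = -120$ ($H = \left(-61\right) 2 + 2 = -122 + 2 = -120$)
$H - - (U{\left(-10 \right)} \left(-78\right) - 100) = -120 - - (\frac{1}{-10} \left(-78\right) - 100) = -120 - - (\left(- \frac{1}{10}\right) \left(-78\right) - 100) = -120 - - (\frac{39}{5} - 100) = -120 - \left(-1\right) \left(- \frac{461}{5}\right) = -120 - \frac{461}{5} = - \frac{1061}{5}$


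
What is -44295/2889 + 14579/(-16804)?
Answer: -262150637/16182252 ≈ -16.200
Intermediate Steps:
-44295/2889 + 14579/(-16804) = -44295*1/2889 + 14579*(-1/16804) = -14765/963 - 14579/16804 = -262150637/16182252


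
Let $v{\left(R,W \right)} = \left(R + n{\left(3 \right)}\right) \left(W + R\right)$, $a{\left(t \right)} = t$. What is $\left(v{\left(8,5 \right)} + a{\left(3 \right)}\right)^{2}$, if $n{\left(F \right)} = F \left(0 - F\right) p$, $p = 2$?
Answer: $16129$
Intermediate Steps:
$n{\left(F \right)} = - 2 F^{2}$ ($n{\left(F \right)} = F \left(0 - F\right) 2 = F \left(- F\right) 2 = - F^{2} \cdot 2 = - 2 F^{2}$)
$v{\left(R,W \right)} = \left(-18 + R\right) \left(R + W\right)$ ($v{\left(R,W \right)} = \left(R - 2 \cdot 3^{2}\right) \left(W + R\right) = \left(R - 18\right) \left(R + W\right) = \left(-18 + R\right) \left(R + W\right)$)
$\left(v{\left(8,5 \right)} + a{\left(3 \right)}\right)^{2} = \left(\left(8^{2} - 144 - 90 + 8 \cdot 5\right) + 3\right)^{2} = \left(\left(64 - 144 - 90 + 40\right) + 3\right)^{2} = \left(-130 + 3\right)^{2} = \left(-127\right)^{2} = 16129$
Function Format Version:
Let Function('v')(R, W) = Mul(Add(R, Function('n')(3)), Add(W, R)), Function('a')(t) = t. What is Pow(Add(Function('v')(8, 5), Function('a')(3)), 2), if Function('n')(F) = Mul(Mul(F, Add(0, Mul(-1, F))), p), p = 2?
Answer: 16129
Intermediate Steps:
Function('n')(F) = Mul(-2, Pow(F, 2)) (Function('n')(F) = Mul(Mul(F, Add(0, Mul(-1, F))), 2) = Mul(Mul(F, Mul(-1, F)), 2) = Mul(Mul(-1, Pow(F, 2)), 2) = Mul(-2, Pow(F, 2)))
Function('v')(R, W) = Mul(Add(-18, R), Add(R, W)) (Function('v')(R, W) = Mul(Add(R, Mul(-2, Pow(3, 2))), Add(W, R)) = Mul(Add(R, Mul(-2, 9)), Add(R, W)) = Mul(Add(R, -18), Add(R, W)) = Mul(Add(-18, R), Add(R, W)))
Pow(Add(Function('v')(8, 5), Function('a')(3)), 2) = Pow(Add(Add(Pow(8, 2), Mul(-18, 8), Mul(-18, 5), Mul(8, 5)), 3), 2) = Pow(Add(Add(64, -144, -90, 40), 3), 2) = Pow(Add(-130, 3), 2) = Pow(-127, 2) = 16129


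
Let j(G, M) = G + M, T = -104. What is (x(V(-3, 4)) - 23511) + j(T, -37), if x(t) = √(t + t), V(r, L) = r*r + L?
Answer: -23652 + √26 ≈ -23647.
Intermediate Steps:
V(r, L) = L + r² (V(r, L) = r² + L = L + r²)
x(t) = √2*√t (x(t) = √(2*t) = √2*√t)
(x(V(-3, 4)) - 23511) + j(T, -37) = (√2*√(4 + (-3)²) - 23511) + (-104 - 37) = (√2*√(4 + 9) - 23511) - 141 = (√2*√13 - 23511) - 141 = (√26 - 23511) - 141 = (-23511 + √26) - 141 = -23652 + √26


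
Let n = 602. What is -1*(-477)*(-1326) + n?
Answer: -631900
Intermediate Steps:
-1*(-477)*(-1326) + n = -1*(-477)*(-1326) + 602 = 477*(-1326) + 602 = -632502 + 602 = -631900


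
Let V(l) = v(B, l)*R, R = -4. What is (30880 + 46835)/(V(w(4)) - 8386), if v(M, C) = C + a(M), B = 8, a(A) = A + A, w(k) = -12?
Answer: -77715/8402 ≈ -9.2496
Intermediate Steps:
a(A) = 2*A
v(M, C) = C + 2*M
V(l) = -64 - 4*l (V(l) = (l + 2*8)*(-4) = (l + 16)*(-4) = (16 + l)*(-4) = -64 - 4*l)
(30880 + 46835)/(V(w(4)) - 8386) = (30880 + 46835)/((-64 - 4*(-12)) - 8386) = 77715/((-64 + 48) - 8386) = 77715/(-16 - 8386) = 77715/(-8402) = 77715*(-1/8402) = -77715/8402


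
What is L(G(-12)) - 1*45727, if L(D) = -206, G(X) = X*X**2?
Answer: -45933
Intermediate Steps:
G(X) = X**3
L(G(-12)) - 1*45727 = -206 - 1*45727 = -206 - 45727 = -45933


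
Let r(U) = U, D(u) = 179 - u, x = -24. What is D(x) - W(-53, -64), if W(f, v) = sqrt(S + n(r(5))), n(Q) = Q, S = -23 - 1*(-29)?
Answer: 203 - sqrt(11) ≈ 199.68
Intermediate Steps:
S = 6 (S = -23 + 29 = 6)
W(f, v) = sqrt(11) (W(f, v) = sqrt(6 + 5) = sqrt(11))
D(x) - W(-53, -64) = (179 - 1*(-24)) - sqrt(11) = (179 + 24) - sqrt(11) = 203 - sqrt(11)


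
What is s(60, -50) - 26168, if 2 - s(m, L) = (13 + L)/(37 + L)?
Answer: -340195/13 ≈ -26169.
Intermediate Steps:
s(m, L) = 2 - (13 + L)/(37 + L)
s(60, -50) - 26168 = (61 - 50)/(37 - 50) - 26168 = 11/(-13) - 26168 = -1/13*11 - 26168 = -11/13 - 26168 = -340195/13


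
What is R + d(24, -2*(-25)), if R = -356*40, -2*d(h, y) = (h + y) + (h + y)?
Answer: -14314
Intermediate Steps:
d(h, y) = -h - y (d(h, y) = -((h + y) + (h + y))/2 = -(2*h + 2*y)/2 = -h - y)
R = -14240
R + d(24, -2*(-25)) = -14240 + (-1*24 - (-2)*(-25)) = -14240 + (-24 - 1*50) = -14240 + (-24 - 50) = -14240 - 74 = -14314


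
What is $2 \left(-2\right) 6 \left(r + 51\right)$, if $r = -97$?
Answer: $1104$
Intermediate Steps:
$2 \left(-2\right) 6 \left(r + 51\right) = 2 \left(-2\right) 6 \left(-97 + 51\right) = \left(-4\right) 6 \left(-46\right) = \left(-24\right) \left(-46\right) = 1104$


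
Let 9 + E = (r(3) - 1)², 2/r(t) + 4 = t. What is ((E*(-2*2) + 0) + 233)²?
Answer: 54289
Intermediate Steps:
r(t) = 2/(-4 + t)
E = 0 (E = -9 + (2/(-4 + 3) - 1)² = -9 + (2/(-1) - 1)² = -9 + (2*(-1) - 1)² = -9 + (-2 - 1)² = -9 + (-3)² = -9 + 9 = 0)
((E*(-2*2) + 0) + 233)² = ((0*(-2*2) + 0) + 233)² = ((0*(-4) + 0) + 233)² = ((0 + 0) + 233)² = (0 + 233)² = 233² = 54289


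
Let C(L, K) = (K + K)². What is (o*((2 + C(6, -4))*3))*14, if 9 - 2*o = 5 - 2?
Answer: 8316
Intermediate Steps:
C(L, K) = 4*K² (C(L, K) = (2*K)² = 4*K²)
o = 3 (o = 9/2 - (5 - 2)/2 = 9/2 - ½*3 = 9/2 - 3/2 = 3)
(o*((2 + C(6, -4))*3))*14 = (3*((2 + 4*(-4)²)*3))*14 = (3*((2 + 4*16)*3))*14 = (3*((2 + 64)*3))*14 = (3*(66*3))*14 = (3*198)*14 = 594*14 = 8316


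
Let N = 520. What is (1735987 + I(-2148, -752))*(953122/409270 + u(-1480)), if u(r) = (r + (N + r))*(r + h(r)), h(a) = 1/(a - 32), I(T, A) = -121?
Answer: 26938128686169557296/4297335 ≈ 6.2686e+12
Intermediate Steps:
h(a) = 1/(-32 + a)
u(r) = (520 + 2*r)*(r + 1/(-32 + r)) (u(r) = (r + (520 + r))*(r + 1/(-32 + r)) = (520 + 2*r)*(r + 1/(-32 + r)))
(1735987 + I(-2148, -752))*(953122/409270 + u(-1480)) = (1735987 - 121)*(953122/409270 + 2*(260 - 1480 - 1480*(-32 - 1480)*(260 - 1480))/(-32 - 1480)) = 1735866*(953122*(1/409270) + 2*(260 - 1480 - 1480*(-1512)*(-1220))/(-1512)) = 1735866*(476561/204635 + 2*(-1/1512)*(260 - 1480 - 2730067200)) = 1735866*(476561/204635 + 2*(-1/1512)*(-2730068420)) = 1735866*(476561/204635 + 682517105/189) = 1735866*(139666977851704/38676015) = 26938128686169557296/4297335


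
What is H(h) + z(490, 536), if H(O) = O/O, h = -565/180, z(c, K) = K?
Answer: 537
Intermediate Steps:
h = -113/36 (h = -565*1/180 = -113/36 ≈ -3.1389)
H(O) = 1
H(h) + z(490, 536) = 1 + 536 = 537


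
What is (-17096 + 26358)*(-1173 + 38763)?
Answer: 348158580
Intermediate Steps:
(-17096 + 26358)*(-1173 + 38763) = 9262*37590 = 348158580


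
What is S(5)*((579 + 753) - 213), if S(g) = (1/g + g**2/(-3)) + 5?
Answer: -17531/5 ≈ -3506.2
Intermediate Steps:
S(g) = 5 + 1/g - g**2/3 (S(g) = (1/g + g**2*(-1/3)) + 5 = (1/g - g**2/3) + 5 = 5 + 1/g - g**2/3)
S(5)*((579 + 753) - 213) = (5 + 1/5 - 1/3*5**2)*((579 + 753) - 213) = (5 + 1/5 - 1/3*25)*(1332 - 213) = (5 + 1/5 - 25/3)*1119 = -47/15*1119 = -17531/5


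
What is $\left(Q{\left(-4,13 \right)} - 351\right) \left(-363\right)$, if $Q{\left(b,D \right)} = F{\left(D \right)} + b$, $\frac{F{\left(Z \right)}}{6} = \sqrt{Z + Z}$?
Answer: $128865 - 2178 \sqrt{26} \approx 1.1776 \cdot 10^{5}$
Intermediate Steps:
$F{\left(Z \right)} = 6 \sqrt{2} \sqrt{Z}$ ($F{\left(Z \right)} = 6 \sqrt{Z + Z} = 6 \sqrt{2 Z} = 6 \sqrt{2} \sqrt{Z}$)
$Q{\left(b,D \right)} = b + 6 \sqrt{2} \sqrt{D}$ ($Q{\left(b,D \right)} = 6 \sqrt{2} \sqrt{D} + b = b + 6 \sqrt{2} \sqrt{D}$)
$\left(Q{\left(-4,13 \right)} - 351\right) \left(-363\right) = \left(\left(-4 + 6 \sqrt{2} \sqrt{13}\right) - 351\right) \left(-363\right) = \left(\left(-4 + 6 \sqrt{26}\right) - 351\right) \left(-363\right) = \left(-355 + 6 \sqrt{26}\right) \left(-363\right) = 128865 - 2178 \sqrt{26}$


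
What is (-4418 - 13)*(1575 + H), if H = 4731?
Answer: -27941886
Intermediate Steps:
(-4418 - 13)*(1575 + H) = (-4418 - 13)*(1575 + 4731) = -4431*6306 = -27941886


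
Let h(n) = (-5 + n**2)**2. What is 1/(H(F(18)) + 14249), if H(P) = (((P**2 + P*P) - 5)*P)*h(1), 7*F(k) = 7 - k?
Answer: 343/4887935 ≈ 7.0173e-5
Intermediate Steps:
F(k) = 1 - k/7 (F(k) = (7 - k)/7 = 1 - k/7)
H(P) = 16*P*(-5 + 2*P**2) (H(P) = (((P**2 + P*P) - 5)*P)*(-5 + 1**2)**2 = (((P**2 + P**2) - 5)*P)*(-5 + 1)**2 = ((2*P**2 - 5)*P)*(-4)**2 = ((-5 + 2*P**2)*P)*16 = (P*(-5 + 2*P**2))*16 = 16*P*(-5 + 2*P**2))
1/(H(F(18)) + 14249) = 1/((-80*(1 - 1/7*18) + 32*(1 - 1/7*18)**3) + 14249) = 1/((-80*(1 - 18/7) + 32*(1 - 18/7)**3) + 14249) = 1/((-80*(-11/7) + 32*(-11/7)**3) + 14249) = 1/((880/7 + 32*(-1331/343)) + 14249) = 1/((880/7 - 42592/343) + 14249) = 1/(528/343 + 14249) = 1/(4887935/343) = 343/4887935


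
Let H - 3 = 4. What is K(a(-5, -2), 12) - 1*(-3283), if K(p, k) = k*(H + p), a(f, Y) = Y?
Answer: 3343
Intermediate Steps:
H = 7 (H = 3 + 4 = 7)
K(p, k) = k*(7 + p)
K(a(-5, -2), 12) - 1*(-3283) = 12*(7 - 2) - 1*(-3283) = 12*5 + 3283 = 60 + 3283 = 3343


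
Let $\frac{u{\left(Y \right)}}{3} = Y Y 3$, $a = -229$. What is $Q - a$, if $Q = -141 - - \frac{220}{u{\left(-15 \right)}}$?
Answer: $\frac{35684}{405} \approx 88.109$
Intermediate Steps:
$u{\left(Y \right)} = 9 Y^{2}$ ($u{\left(Y \right)} = 3 Y Y 3 = 3 Y^{2} \cdot 3 = 3 \cdot 3 Y^{2} = 9 Y^{2}$)
$Q = - \frac{57061}{405}$ ($Q = -141 - - \frac{220}{9 \left(-15\right)^{2}} = -141 - - \frac{220}{9 \cdot 225} = -141 - - \frac{220}{2025} = -141 - \left(-220\right) \frac{1}{2025} = -141 - - \frac{44}{405} = -141 + \frac{44}{405} = - \frac{57061}{405} \approx -140.89$)
$Q - a = - \frac{57061}{405} - -229 = - \frac{57061}{405} + 229 = \frac{35684}{405}$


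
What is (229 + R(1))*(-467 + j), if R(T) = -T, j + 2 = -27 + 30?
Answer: -106248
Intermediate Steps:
j = 1 (j = -2 + (-27 + 30) = -2 + 3 = 1)
(229 + R(1))*(-467 + j) = (229 - 1*1)*(-467 + 1) = (229 - 1)*(-466) = 228*(-466) = -106248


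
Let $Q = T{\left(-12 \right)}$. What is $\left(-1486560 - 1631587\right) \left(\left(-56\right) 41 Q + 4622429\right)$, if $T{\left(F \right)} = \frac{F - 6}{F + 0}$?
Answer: $-14402674220795$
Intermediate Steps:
$T{\left(F \right)} = \frac{-6 + F}{F}$
$Q = \frac{3}{2}$ ($Q = \frac{-6 - 12}{-12} = \left(- \frac{1}{12}\right) \left(-18\right) = \frac{3}{2} \approx 1.5$)
$\left(-1486560 - 1631587\right) \left(\left(-56\right) 41 Q + 4622429\right) = \left(-1486560 - 1631587\right) \left(\left(-56\right) 41 \cdot \frac{3}{2} + 4622429\right) = - 3118147 \left(\left(-2296\right) \frac{3}{2} + 4622429\right) = - 3118147 \left(-3444 + 4622429\right) = \left(-3118147\right) 4618985 = -14402674220795$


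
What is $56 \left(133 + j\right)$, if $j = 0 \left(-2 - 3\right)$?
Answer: $7448$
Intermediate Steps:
$j = 0$ ($j = 0 \left(-5\right) = 0$)
$56 \left(133 + j\right) = 56 \left(133 + 0\right) = 56 \cdot 133 = 7448$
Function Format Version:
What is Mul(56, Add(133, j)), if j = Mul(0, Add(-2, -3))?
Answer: 7448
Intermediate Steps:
j = 0 (j = Mul(0, -5) = 0)
Mul(56, Add(133, j)) = Mul(56, Add(133, 0)) = Mul(56, 133) = 7448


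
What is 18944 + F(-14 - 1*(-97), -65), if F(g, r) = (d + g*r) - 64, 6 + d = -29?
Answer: 13450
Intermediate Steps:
d = -35 (d = -6 - 29 = -35)
F(g, r) = -99 + g*r (F(g, r) = (-35 + g*r) - 64 = -99 + g*r)
18944 + F(-14 - 1*(-97), -65) = 18944 + (-99 + (-14 - 1*(-97))*(-65)) = 18944 + (-99 + (-14 + 97)*(-65)) = 18944 + (-99 + 83*(-65)) = 18944 + (-99 - 5395) = 18944 - 5494 = 13450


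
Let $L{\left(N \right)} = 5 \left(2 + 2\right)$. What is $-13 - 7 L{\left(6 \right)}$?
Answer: $-153$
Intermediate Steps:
$L{\left(N \right)} = 20$ ($L{\left(N \right)} = 5 \cdot 4 = 20$)
$-13 - 7 L{\left(6 \right)} = -13 - 140 = -153$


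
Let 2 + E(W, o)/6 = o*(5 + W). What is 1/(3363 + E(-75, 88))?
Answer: -1/33609 ≈ -2.9754e-5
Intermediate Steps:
E(W, o) = -12 + 6*o*(5 + W) (E(W, o) = -12 + 6*(o*(5 + W)) = -12 + 6*o*(5 + W))
1/(3363 + E(-75, 88)) = 1/(3363 + (-12 + 30*88 + 6*(-75)*88)) = 1/(3363 + (-12 + 2640 - 39600)) = 1/(3363 - 36972) = 1/(-33609) = -1/33609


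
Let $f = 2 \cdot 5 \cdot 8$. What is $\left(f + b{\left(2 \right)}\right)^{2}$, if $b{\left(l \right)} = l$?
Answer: $6724$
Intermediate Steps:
$f = 80$ ($f = 10 \cdot 8 = 80$)
$\left(f + b{\left(2 \right)}\right)^{2} = \left(80 + 2\right)^{2} = 82^{2} = 6724$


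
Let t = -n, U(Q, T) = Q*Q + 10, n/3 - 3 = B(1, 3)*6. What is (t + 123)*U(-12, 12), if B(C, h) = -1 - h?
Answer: 28644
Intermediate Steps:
n = -63 (n = 9 + 3*((-1 - 1*3)*6) = 9 + 3*((-1 - 3)*6) = 9 + 3*(-4*6) = 9 + 3*(-24) = 9 - 72 = -63)
U(Q, T) = 10 + Q² (U(Q, T) = Q² + 10 = 10 + Q²)
t = 63 (t = -1*(-63) = 63)
(t + 123)*U(-12, 12) = (63 + 123)*(10 + (-12)²) = 186*(10 + 144) = 186*154 = 28644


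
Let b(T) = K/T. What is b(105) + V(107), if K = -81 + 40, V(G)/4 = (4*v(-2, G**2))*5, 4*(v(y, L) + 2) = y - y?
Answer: -16841/105 ≈ -160.39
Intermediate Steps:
v(y, L) = -2 (v(y, L) = -2 + (y - y)/4 = -2 + (1/4)*0 = -2 + 0 = -2)
V(G) = -160 (V(G) = 4*((4*(-2))*5) = 4*(-8*5) = 4*(-40) = -160)
K = -41
b(T) = -41/T
b(105) + V(107) = -41/105 - 160 = -16841/105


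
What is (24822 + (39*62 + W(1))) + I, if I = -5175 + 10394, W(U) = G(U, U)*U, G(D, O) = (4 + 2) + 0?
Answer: 32465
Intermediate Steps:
G(D, O) = 6 (G(D, O) = 6 + 0 = 6)
W(U) = 6*U
I = 5219
(24822 + (39*62 + W(1))) + I = (24822 + (39*62 + 6*1)) + 5219 = (24822 + (2418 + 6)) + 5219 = (24822 + 2424) + 5219 = 27246 + 5219 = 32465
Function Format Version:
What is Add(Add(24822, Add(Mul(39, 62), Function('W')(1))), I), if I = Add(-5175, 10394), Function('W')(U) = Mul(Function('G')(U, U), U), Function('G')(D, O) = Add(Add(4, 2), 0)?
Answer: 32465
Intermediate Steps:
Function('G')(D, O) = 6 (Function('G')(D, O) = Add(6, 0) = 6)
Function('W')(U) = Mul(6, U)
I = 5219
Add(Add(24822, Add(Mul(39, 62), Function('W')(1))), I) = Add(Add(24822, Add(Mul(39, 62), Mul(6, 1))), 5219) = Add(Add(24822, Add(2418, 6)), 5219) = Add(Add(24822, 2424), 5219) = Add(27246, 5219) = 32465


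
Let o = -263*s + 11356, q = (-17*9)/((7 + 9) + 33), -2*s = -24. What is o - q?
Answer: 401953/49 ≈ 8203.1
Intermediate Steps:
s = 12 (s = -½*(-24) = 12)
q = -153/49 (q = -153/(16 + 33) = -153/49 ≈ -3.1224)
o = 8200 (o = -263*12 + 11356 = -3156 + 11356 = 8200)
o - q = 8200 - 1*(-153/49) = 8200 + 153/49 = 401953/49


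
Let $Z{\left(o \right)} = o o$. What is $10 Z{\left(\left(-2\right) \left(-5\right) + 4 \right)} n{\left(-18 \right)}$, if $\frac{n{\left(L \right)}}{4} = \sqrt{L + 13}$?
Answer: $7840 i \sqrt{5} \approx 17531.0 i$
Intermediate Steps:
$Z{\left(o \right)} = o^{2}$
$n{\left(L \right)} = 4 \sqrt{13 + L}$ ($n{\left(L \right)} = 4 \sqrt{L + 13} = 4 \sqrt{13 + L}$)
$10 Z{\left(\left(-2\right) \left(-5\right) + 4 \right)} n{\left(-18 \right)} = 10 \left(\left(-2\right) \left(-5\right) + 4\right)^{2} \cdot 4 \sqrt{13 - 18} = 10 \left(10 + 4\right)^{2} \cdot 4 \sqrt{-5} = 10 \cdot 14^{2} \cdot 4 i \sqrt{5} = 10 \cdot 196 \cdot 4 i \sqrt{5} = 1960 \cdot 4 i \sqrt{5} = 7840 i \sqrt{5}$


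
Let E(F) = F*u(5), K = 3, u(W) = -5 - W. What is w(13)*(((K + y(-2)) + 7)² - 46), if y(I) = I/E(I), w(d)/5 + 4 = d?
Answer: 46809/20 ≈ 2340.4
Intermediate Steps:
w(d) = -20 + 5*d
E(F) = -10*F (E(F) = F*(-5 - 1*5) = F*(-5 - 5) = F*(-10) = -10*F)
y(I) = -⅒ (y(I) = I/((-10*I)) = I*(-1/(10*I)) = -⅒)
w(13)*(((K + y(-2)) + 7)² - 46) = (-20 + 5*13)*(((3 - ⅒) + 7)² - 46) = (-20 + 65)*((29/10 + 7)² - 46) = 45*((99/10)² - 46) = 45*(9801/100 - 46) = 45*(5201/100) = 46809/20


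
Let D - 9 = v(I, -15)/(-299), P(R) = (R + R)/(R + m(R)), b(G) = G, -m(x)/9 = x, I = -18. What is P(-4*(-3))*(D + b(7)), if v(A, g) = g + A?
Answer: -4817/1196 ≈ -4.0276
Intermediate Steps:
m(x) = -9*x
v(A, g) = A + g
P(R) = -¼ (P(R) = (R + R)/(R - 9*R) = (2*R)/((-8*R)) = (2*R)*(-1/(8*R)) = -¼)
D = 2724/299 (D = 9 + (-18 - 15)/(-299) = 9 - 33*(-1/299) = 9 + 33/299 = 2724/299 ≈ 9.1104)
P(-4*(-3))*(D + b(7)) = -(2724/299 + 7)/4 = -¼*4817/299 = -4817/1196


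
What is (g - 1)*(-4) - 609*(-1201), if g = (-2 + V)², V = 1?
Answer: 731409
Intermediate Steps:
g = 1 (g = (-2 + 1)² = (-1)² = 1)
(g - 1)*(-4) - 609*(-1201) = (1 - 1)*(-4) - 609*(-1201) = 0*(-4) + 731409 = 0 + 731409 = 731409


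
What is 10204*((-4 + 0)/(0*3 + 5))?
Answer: -40816/5 ≈ -8163.2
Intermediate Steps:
10204*((-4 + 0)/(0*3 + 5)) = 10204*(-4/(0 + 5)) = 10204*(-4/5) = -40816/5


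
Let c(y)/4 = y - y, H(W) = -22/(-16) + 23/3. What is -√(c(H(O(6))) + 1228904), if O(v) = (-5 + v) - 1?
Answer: -2*√307226 ≈ -1108.6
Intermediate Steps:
O(v) = -6 + v
H(W) = 217/24 (H(W) = -22*(-1/16) + 23*(⅓) = 11/8 + 23/3 = 217/24)
c(y) = 0 (c(y) = 4*(y - y) = 4*0 = 0)
-√(c(H(O(6))) + 1228904) = -√(0 + 1228904) = -√1228904 = -2*√307226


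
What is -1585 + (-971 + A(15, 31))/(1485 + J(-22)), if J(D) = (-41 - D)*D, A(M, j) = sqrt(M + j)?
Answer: -3017226/1903 + sqrt(46)/1903 ≈ -1585.5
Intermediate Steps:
J(D) = D*(-41 - D)
-1585 + (-971 + A(15, 31))/(1485 + J(-22)) = -1585 + (-971 + sqrt(15 + 31))/(1485 - 1*(-22)*(41 - 22)) = -1585 + (-971 + sqrt(46))/(1485 - 1*(-22)*19) = -1585 + (-971 + sqrt(46))/(1485 + 418) = -1585 + (-971 + sqrt(46))/1903 = -1585 + (-971 + sqrt(46))*(1/1903) = -1585 + (-971/1903 + sqrt(46)/1903) = -3017226/1903 + sqrt(46)/1903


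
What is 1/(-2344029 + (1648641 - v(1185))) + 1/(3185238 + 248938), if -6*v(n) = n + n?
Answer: -2739183/2386728280768 ≈ -1.1477e-6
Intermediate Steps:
v(n) = -n/3 (v(n) = -(n + n)/6 = -n/3)
1/(-2344029 + (1648641 - v(1185))) + 1/(3185238 + 248938) = 1/(-2344029 + (1648641 - (-1)*1185/3)) + 1/(3185238 + 248938) = 1/(-2344029 + (1648641 - 1*(-395))) + 1/3434176 = 1/(-2344029 + (1648641 + 395)) + 1/3434176 = 1/(-2344029 + 1649036) + 1/3434176 = 1/(-694993) + 1/3434176 = -1/694993 + 1/3434176 = -2739183/2386728280768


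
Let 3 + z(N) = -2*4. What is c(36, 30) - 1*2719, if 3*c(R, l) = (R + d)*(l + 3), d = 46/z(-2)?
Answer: -2369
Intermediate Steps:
z(N) = -11 (z(N) = -3 - 2*4 = -3 - 8 = -11)
d = -46/11 (d = 46/(-11) = 46*(-1/11) = -46/11 ≈ -4.1818)
c(R, l) = (3 + l)*(-46/11 + R)/3 (c(R, l) = ((R - 46/11)*(l + 3))/3 = ((-46/11 + R)*(3 + l))/3 = ((3 + l)*(-46/11 + R))/3 = (3 + l)*(-46/11 + R)/3)
c(36, 30) - 1*2719 = (-46/11 + 36 - 46/33*30 + (⅓)*36*30) - 1*2719 = (-46/11 + 36 - 460/11 + 360) - 2719 = 350 - 2719 = -2369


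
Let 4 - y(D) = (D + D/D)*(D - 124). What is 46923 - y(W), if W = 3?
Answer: 46435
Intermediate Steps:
y(D) = 4 - (1 + D)*(-124 + D) (y(D) = 4 - (D + D/D)*(D - 124) = 4 - (D + 1)*(-124 + D) = 4 - (1 + D)*(-124 + D))
46923 - y(W) = 46923 - (128 - 1*3² + 123*3) = 46923 - (128 - 1*9 + 369) = 46923 - (128 - 9 + 369) = 46923 - 1*488 = 46923 - 488 = 46435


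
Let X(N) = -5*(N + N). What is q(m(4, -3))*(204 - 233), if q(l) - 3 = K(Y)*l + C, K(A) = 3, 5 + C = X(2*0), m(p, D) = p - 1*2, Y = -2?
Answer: -116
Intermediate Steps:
m(p, D) = -2 + p (m(p, D) = p - 2 = -2 + p)
X(N) = -10*N
C = -5 (C = -5 - 20*0 = -5 - 10*0 = -5 + 0 = -5)
q(l) = -2 + 3*l (q(l) = 3 + (3*l - 5) = 3 + (-5 + 3*l) = -2 + 3*l)
q(m(4, -3))*(204 - 233) = (-2 + 3*(-2 + 4))*(204 - 233) = (-2 + 3*2)*(-29) = (-2 + 6)*(-29) = 4*(-29) = -116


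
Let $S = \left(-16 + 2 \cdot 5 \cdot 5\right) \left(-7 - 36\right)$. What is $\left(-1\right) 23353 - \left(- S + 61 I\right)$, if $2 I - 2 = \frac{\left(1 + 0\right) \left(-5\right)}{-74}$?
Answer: $- \frac{3681953}{148} \approx -24878.0$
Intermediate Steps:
$I = \frac{153}{148}$ ($I = 1 + \frac{\left(1 + 0\right) \left(-5\right) \frac{1}{-74}}{2} = 1 + \frac{1 \left(-5\right) \left(- \frac{1}{74}\right)}{2} = 1 + \frac{\left(-5\right) \left(- \frac{1}{74}\right)}{2} = 1 + \frac{1}{2} \cdot \frac{5}{74} = 1 + \frac{5}{148} = \frac{153}{148} \approx 1.0338$)
$S = -1462$ ($S = \left(-16 + 10 \cdot 5\right) \left(-43\right) = \left(-16 + 50\right) \left(-43\right) = 34 \left(-43\right) = -1462$)
$\left(-1\right) 23353 - \left(- S + 61 I\right) = \left(-1\right) 23353 - \frac{225709}{148} = -23353 - \frac{225709}{148} = - \frac{3681953}{148}$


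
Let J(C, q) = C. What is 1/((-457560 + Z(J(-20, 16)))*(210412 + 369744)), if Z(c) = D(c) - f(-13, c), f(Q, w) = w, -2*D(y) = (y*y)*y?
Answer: -1/263123952240 ≈ -3.8005e-12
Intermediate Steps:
D(y) = -y³/2 (D(y) = -y*y*y/2 = -y²*y/2 = -y³/2)
Z(c) = -c - c³/2 (Z(c) = -c³/2 - c = -c - c³/2)
1/((-457560 + Z(J(-20, 16)))*(210412 + 369744)) = 1/((-457560 + (-1*(-20) - ½*(-20)³))*(210412 + 369744)) = 1/((-457560 + (20 - ½*(-8000)))*580156) = 1/((-457560 + (20 + 4000))*580156) = 1/((-457560 + 4020)*580156) = 1/(-453540*580156) = 1/(-263123952240) = -1/263123952240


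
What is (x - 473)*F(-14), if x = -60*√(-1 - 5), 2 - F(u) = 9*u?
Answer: -60544 - 7680*I*√6 ≈ -60544.0 - 18812.0*I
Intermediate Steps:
F(u) = 2 - 9*u
x = -60*I*√6 ≈ -146.97*I
(x - 473)*F(-14) = (-60*I*√6 - 473)*(2 - 9*(-14)) = (-473 - 60*I*√6)*(2 + 126) = (-473 - 60*I*√6)*128 = -60544 - 7680*I*√6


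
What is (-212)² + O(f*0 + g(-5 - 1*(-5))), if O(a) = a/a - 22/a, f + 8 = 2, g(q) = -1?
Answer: 44967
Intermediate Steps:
f = -6 (f = -8 + 2 = -6)
O(a) = 1 - 22/a
(-212)² + O(f*0 + g(-5 - 1*(-5))) = (-212)² + (-22 + (-6*0 - 1))/(-6*0 - 1) = 44944 + (-22 + (0 - 1))/(0 - 1) = 44944 + (-22 - 1)/(-1) = 44944 - 1*(-23) = 44944 + 23 = 44967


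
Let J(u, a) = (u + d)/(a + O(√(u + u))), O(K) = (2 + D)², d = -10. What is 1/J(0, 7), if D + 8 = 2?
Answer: -23/10 ≈ -2.3000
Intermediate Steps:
D = -6 (D = -8 + 2 = -6)
O(K) = 16 (O(K) = (2 - 6)² = (-4)² = 16)
J(u, a) = (-10 + u)/(16 + a) (J(u, a) = (u - 10)/(a + 16) = (-10 + u)/(16 + a))
1/J(0, 7) = 1/((-10 + 0)/(16 + 7)) = 1/(-10/23) = -23/10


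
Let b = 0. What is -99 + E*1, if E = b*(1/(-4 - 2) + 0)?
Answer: -99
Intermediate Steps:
E = 0 (E = 0*(1/(-4 - 2) + 0) = 0*(1/(-6) + 0) = 0*(-⅙ + 0) = 0*(-⅙) = 0)
-99 + E*1 = -99 + 0*1 = -99 + 0 = -99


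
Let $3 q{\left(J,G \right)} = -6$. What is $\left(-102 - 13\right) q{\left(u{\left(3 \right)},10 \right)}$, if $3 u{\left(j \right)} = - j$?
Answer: $230$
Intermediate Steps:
$u{\left(j \right)} = - \frac{j}{3}$ ($u{\left(j \right)} = \frac{\left(-1\right) j}{3} = - \frac{j}{3}$)
$q{\left(J,G \right)} = -2$ ($q{\left(J,G \right)} = \frac{1}{3} \left(-6\right) = -2$)
$\left(-102 - 13\right) q{\left(u{\left(3 \right)},10 \right)} = \left(-102 - 13\right) \left(-2\right) = \left(-115\right) \left(-2\right) = 230$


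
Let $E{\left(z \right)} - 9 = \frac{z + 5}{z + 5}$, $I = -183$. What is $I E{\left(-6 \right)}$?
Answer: $-1830$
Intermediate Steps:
$E{\left(z \right)} = 10$ ($E{\left(z \right)} = 9 + \frac{z + 5}{z + 5} = 9 + \frac{5 + z}{5 + z} = 9 + 1 = 10$)
$I E{\left(-6 \right)} = \left(-183\right) 10 = -1830$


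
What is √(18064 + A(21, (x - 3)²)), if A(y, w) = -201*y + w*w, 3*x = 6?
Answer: 2*√3461 ≈ 117.66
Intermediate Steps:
x = 2 (x = (⅓)*6 = 2)
A(y, w) = w² - 201*y (A(y, w) = -201*y + w² = w² - 201*y)
√(18064 + A(21, (x - 3)²)) = √(18064 + (((2 - 3)²)² - 201*21)) = √(18064 + (((-1)²)² - 4221)) = √(18064 + (1² - 4221)) = √(18064 + (1 - 4221)) = √(18064 - 4220) = √13844 = 2*√3461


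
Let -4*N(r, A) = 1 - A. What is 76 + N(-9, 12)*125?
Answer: 1679/4 ≈ 419.75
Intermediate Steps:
N(r, A) = -1/4 + A/4 (N(r, A) = -(1 - A)/4 = -1/4 + A/4)
76 + N(-9, 12)*125 = 76 + (-1/4 + (1/4)*12)*125 = 76 + (-1/4 + 3)*125 = 76 + (11/4)*125 = 76 + 1375/4 = 1679/4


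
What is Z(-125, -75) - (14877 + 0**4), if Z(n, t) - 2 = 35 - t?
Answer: -14765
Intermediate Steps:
Z(n, t) = 37 - t (Z(n, t) = 2 + (35 - t) = 37 - t)
Z(-125, -75) - (14877 + 0**4) = (37 - 1*(-75)) - (14877 + 0**4) = (37 + 75) - (14877 + 0) = 112 - 1*14877 = 112 - 14877 = -14765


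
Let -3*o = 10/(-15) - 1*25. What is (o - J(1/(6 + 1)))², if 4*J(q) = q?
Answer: 4609609/63504 ≈ 72.588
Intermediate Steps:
J(q) = q/4
o = 77/9 (o = -(10/(-15) - 1*25)/3 = -(10*(-1/15) - 25)/3 = -(-⅔ - 25)/3 = -⅓*(-77/3) = 77/9 ≈ 8.5556)
(o - J(1/(6 + 1)))² = (77/9 - 1/(4*(6 + 1)))² = (77/9 - 1/(4*7))² = (77/9 - 1*1/28)² = (77/9 - 1/28)² = (2147/252)² = 4609609/63504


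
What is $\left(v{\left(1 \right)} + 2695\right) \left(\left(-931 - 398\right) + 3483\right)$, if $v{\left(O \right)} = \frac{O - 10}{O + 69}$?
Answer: $\frac{203166357}{35} \approx 5.8048 \cdot 10^{6}$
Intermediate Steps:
$v{\left(O \right)} = \frac{-10 + O}{69 + O}$
$\left(v{\left(1 \right)} + 2695\right) \left(\left(-931 - 398\right) + 3483\right) = \left(\frac{-10 + 1}{69 + 1} + 2695\right) \left(\left(-931 - 398\right) + 3483\right) = \left(\frac{1}{70} \left(-9\right) + 2695\right) \left(-1329 + 3483\right) = \left(\frac{1}{70} \left(-9\right) + 2695\right) 2154 = \left(- \frac{9}{70} + 2695\right) 2154 = \frac{188641}{70} \cdot 2154 = \frac{203166357}{35}$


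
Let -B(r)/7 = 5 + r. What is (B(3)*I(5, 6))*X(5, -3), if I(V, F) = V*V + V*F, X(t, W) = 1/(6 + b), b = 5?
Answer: -280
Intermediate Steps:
X(t, W) = 1/11 (X(t, W) = 1/(6 + 5) = 1/11)
I(V, F) = V**2 + F*V
B(r) = -35 - 7*r (B(r) = -7*(5 + r) = -35 - 7*r)
(B(3)*I(5, 6))*X(5, -3) = ((-35 - 7*3)*(5*(6 + 5)))*(1/11) = ((-35 - 21)*(5*11))*(1/11) = -56*55*(1/11) = -3080*1/11 = -280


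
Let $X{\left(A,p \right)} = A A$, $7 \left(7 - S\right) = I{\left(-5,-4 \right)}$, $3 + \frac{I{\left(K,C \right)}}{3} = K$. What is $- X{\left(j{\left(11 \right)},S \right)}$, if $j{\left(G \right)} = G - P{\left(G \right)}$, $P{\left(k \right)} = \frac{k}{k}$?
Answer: $-100$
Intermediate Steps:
$I{\left(K,C \right)} = -9 + 3 K$
$P{\left(k \right)} = 1$
$j{\left(G \right)} = -1 + G$ ($j{\left(G \right)} = G - 1 = -1 + G$)
$S = \frac{73}{7}$ ($S = 7 - \frac{-9 + 3 \left(-5\right)}{7} = 7 - \frac{-9 - 15}{7} = 7 - - \frac{24}{7} = 7 + \frac{24}{7} = \frac{73}{7} \approx 10.429$)
$X{\left(A,p \right)} = A^{2}$
$- X{\left(j{\left(11 \right)},S \right)} = - \left(-1 + 11\right)^{2} = - 10^{2} = \left(-1\right) 100 = -100$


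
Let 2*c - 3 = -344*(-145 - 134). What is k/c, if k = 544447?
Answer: 1088894/95979 ≈ 11.345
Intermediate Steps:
c = 95979/2 (c = 3/2 + (-344*(-145 - 134))/2 = 3/2 + (-344*(-279))/2 = 3/2 + (½)*95976 = 3/2 + 47988 = 95979/2 ≈ 47990.)
k/c = 544447/(95979/2) = 544447*(2/95979) = 1088894/95979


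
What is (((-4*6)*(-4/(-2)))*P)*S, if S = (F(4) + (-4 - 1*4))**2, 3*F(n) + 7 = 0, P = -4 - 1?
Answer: 76880/3 ≈ 25627.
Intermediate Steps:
P = -5
F(n) = -7/3 (F(n) = -7/3 + (1/3)*0 = -7/3 + 0 = -7/3)
S = 961/9 (S = (-7/3 + (-4 - 1*4))**2 = (-7/3 + (-4 - 4))**2 = (-7/3 - 8)**2 = (-31/3)**2 = 961/9 ≈ 106.78)
(((-4*6)*(-4/(-2)))*P)*S = (((-4*6)*(-4/(-2)))*(-5))*(961/9) = (-(-96)*(-1)/2*(-5))*(961/9) = (-24*2*(-5))*(961/9) = -48*(-5)*(961/9) = 240*(961/9) = 76880/3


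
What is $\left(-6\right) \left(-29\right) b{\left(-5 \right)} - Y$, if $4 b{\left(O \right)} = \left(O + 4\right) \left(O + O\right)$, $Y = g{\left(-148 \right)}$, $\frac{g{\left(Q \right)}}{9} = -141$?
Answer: $1704$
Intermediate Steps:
$g{\left(Q \right)} = -1269$ ($g{\left(Q \right)} = 9 \left(-141\right) = -1269$)
$Y = -1269$
$b{\left(O \right)} = \frac{O \left(4 + O\right)}{2}$ ($b{\left(O \right)} = \frac{\left(O + 4\right) \left(O + O\right)}{4} = \frac{\left(4 + O\right) 2 O}{4} = \frac{2 O \left(4 + O\right)}{4} = \frac{O \left(4 + O\right)}{2}$)
$\left(-6\right) \left(-29\right) b{\left(-5 \right)} - Y = \left(-6\right) \left(-29\right) \frac{1}{2} \left(-5\right) \left(4 - 5\right) - -1269 = 174 \cdot \frac{1}{2} \left(-5\right) \left(-1\right) + 1269 = 174 \cdot \frac{5}{2} + 1269 = 435 + 1269 = 1704$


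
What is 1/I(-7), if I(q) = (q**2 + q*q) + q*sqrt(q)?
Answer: 2/203 + I*sqrt(7)/1421 ≈ 0.0098522 + 0.0018619*I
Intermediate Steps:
I(q) = q**(3/2) + 2*q**2 (I(q) = (q**2 + q**2) + q**(3/2) = 2*q**2 + q**(3/2) = q**(3/2) + 2*q**2)
1/I(-7) = 1/((-7)**(3/2) + 2*(-7)**2) = 1/(-7*I*sqrt(7) + 2*49) = 1/(-7*I*sqrt(7) + 98) = 1/(98 - 7*I*sqrt(7))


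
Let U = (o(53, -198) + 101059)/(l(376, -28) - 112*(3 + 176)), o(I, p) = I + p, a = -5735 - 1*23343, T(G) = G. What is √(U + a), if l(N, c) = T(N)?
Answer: I*√703425634235/4918 ≈ 170.54*I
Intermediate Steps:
l(N, c) = N
a = -29078 (a = -5735 - 23343 = -29078)
U = -50457/9836 (U = ((53 - 198) + 101059)/(376 - 112*(3 + 176)) = (-145 + 101059)/(376 - 112*179) = 100914/(376 - 20048) = 100914/(-19672) = 100914*(-1/19672) = -50457/9836 ≈ -5.1298)
√(U + a) = √(-50457/9836 - 29078) = √(-286061665/9836) = I*√703425634235/4918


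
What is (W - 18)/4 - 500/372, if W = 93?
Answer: 6475/372 ≈ 17.406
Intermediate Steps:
(W - 18)/4 - 500/372 = (93 - 18)/4 - 500/372 = 75*(¼) - 500*1/372 = 75/4 - 125/93 = 6475/372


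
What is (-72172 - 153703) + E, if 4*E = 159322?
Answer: -372089/2 ≈ -1.8604e+5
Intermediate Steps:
E = 79661/2 (E = (¼)*159322 = 79661/2 ≈ 39831.)
(-72172 - 153703) + E = (-72172 - 153703) + 79661/2 = -225875 + 79661/2 = -372089/2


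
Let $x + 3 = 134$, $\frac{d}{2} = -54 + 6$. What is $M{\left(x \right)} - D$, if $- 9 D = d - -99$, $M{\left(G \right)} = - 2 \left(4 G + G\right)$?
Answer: $- \frac{3929}{3} \approx -1309.7$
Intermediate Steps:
$d = -96$ ($d = 2 \left(-54 + 6\right) = 2 \left(-48\right) = -96$)
$x = 131$ ($x = -3 + 134 = 131$)
$M{\left(G \right)} = - 10 G$ ($M{\left(G \right)} = - 2 \cdot 5 G = - 10 G$)
$D = - \frac{1}{3}$ ($D = - \frac{-96 - -99}{9} = - \frac{-96 + 99}{9} = \left(- \frac{1}{9}\right) 3 = - \frac{1}{3} \approx -0.33333$)
$M{\left(x \right)} - D = \left(-10\right) 131 - - \frac{1}{3} = -1310 + \frac{1}{3} = - \frac{3929}{3}$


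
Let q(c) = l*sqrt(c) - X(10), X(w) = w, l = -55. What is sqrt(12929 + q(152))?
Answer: sqrt(12919 - 110*sqrt(38)) ≈ 110.64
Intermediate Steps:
q(c) = -10 - 55*sqrt(c) (q(c) = -55*sqrt(c) - 1*10 = -55*sqrt(c) - 10 = -10 - 55*sqrt(c))
sqrt(12929 + q(152)) = sqrt(12929 + (-10 - 110*sqrt(38))) = sqrt(12919 - 110*sqrt(38))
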